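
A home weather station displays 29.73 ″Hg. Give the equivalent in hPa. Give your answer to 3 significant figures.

1010 hPa

1 inHg = 33.8639 hPa, so 29.73 × 33.8639 = 1010 hPa.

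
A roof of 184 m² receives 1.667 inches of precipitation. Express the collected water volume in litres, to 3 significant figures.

7790 litres

Depth: 1.667 in × 25.4 = 42.3418 mm.
1 mm over 1 m² is 1 L, so volume = 42.3418 × 184 = 7790.8912 L ≈ 7790 L.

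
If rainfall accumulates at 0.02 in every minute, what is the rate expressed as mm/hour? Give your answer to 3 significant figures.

30.5 mm/hour

0.02 in/minute × 25.4 mm/in × 60 minute/hour = 30.5 mm/hour.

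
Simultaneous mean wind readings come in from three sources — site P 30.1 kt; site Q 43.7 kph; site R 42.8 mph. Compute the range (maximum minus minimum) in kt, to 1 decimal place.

13.6 kt

site Q: 43.7 km/h = 23.596 kt.
site R: 42.8 mph = 37.192 kt.
Spread: 37.192 − 23.596 = 13.6 kt.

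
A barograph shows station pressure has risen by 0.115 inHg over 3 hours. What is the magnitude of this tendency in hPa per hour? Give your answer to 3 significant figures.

0.115 inHg / 3 h × 33.8639 hPa/inHg = 1.30 hPa/h.

1.30 hPa per hour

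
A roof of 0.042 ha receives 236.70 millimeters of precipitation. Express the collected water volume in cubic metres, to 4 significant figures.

99.41 cubic metres

Area: 0.042 ha = 420 m².
1 mm over 1 m² is 1 L, so volume = 236.7 × 420 = 99414 L = 99.41 m³.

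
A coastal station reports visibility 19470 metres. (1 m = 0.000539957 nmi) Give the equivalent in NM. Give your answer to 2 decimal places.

1 m = 0.000539957 nmi, so 19470 × 0.000539957 = 10.51 nmi.

10.51 nmi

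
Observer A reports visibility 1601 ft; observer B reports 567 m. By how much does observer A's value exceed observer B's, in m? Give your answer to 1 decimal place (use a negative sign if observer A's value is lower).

-79.0 m

observer A: 1601 ft = 487.985 m.
Difference: 487.985 − 567.000 = -79.0 m.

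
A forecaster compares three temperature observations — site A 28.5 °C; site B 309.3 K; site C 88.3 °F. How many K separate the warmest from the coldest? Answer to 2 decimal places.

7.65 K

site B: 309.3 K = 36.150 °C.
site C: 88.3 °F = 31.278 °C.
Spread: 36.150 − 28.500 = 7.650 °C.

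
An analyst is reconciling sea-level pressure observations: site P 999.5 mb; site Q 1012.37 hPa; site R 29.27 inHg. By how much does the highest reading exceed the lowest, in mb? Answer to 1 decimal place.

site Q: 1012.37 hPa = 1012.370 mb.
site R: 29.27 inHg = 991.196 mb.
Spread: 1012.370 − 991.196 = 21.2 mb.

21.2 mb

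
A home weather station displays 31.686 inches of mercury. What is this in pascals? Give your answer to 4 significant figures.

107300 Pa

1 inHg = 3386.39 Pa, so 31.686 × 3386.39 = 107300 Pa.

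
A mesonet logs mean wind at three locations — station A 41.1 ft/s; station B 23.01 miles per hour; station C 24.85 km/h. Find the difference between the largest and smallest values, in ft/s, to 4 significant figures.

18.45 ft/s

station B: 23.01 mph = 33.7480 ft/s.
station C: 24.85 km/h = 22.6469 ft/s.
Spread: 41.1000 − 22.6469 = 18.45 ft/s.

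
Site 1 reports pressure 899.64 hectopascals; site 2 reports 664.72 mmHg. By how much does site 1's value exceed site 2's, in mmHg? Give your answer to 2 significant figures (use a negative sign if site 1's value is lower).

10 mmHg

site 1: 899.64 hPa = 674.79 mmHg.
Difference: 674.79 − 664.72 = 10 mmHg.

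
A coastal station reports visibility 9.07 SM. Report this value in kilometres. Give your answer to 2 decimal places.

14.60 km

1 SM = 1.60934 km, so 9.07 × 1.60934 = 14.60 km.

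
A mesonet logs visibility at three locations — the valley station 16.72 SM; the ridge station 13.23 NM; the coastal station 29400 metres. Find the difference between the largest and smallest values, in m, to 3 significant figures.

the valley station: 16.72 SM = 26908.23 m.
the ridge station: 13.23 nmi = 24501.96 m.
Spread: 29400.00 − 24501.96 = 4900 m.

4900 m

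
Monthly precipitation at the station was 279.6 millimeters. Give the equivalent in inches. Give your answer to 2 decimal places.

1 mm = 0.0393701 in, so 279.6 × 0.0393701 = 11.01 in.

11.01 in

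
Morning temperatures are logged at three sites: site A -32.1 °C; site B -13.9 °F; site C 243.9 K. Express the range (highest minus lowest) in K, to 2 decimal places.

6.60 K

site B: -13.9 °F = -25.500 °C.
site C: 243.9 K = -29.250 °C.
Spread: (-25.500) − (-32.100) = 6.600 °C.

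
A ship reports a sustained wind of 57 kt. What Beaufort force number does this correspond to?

57 kt lies in the Beaufort 11 band (violent storm, 56–63 kt).

Beaufort force 11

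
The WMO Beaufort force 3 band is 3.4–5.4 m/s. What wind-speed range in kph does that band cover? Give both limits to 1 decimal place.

12.2 to 19.4 km/h

3.4–5.4 m/s × 3.6 = 12.2–19.4 km/h.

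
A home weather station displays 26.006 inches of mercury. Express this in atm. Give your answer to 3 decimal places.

0.869 atm

1 inHg = 0.0334211 atm, so 26.006 × 0.0334211 = 0.869 atm.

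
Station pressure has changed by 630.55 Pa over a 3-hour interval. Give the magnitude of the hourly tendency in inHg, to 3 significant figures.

630.55 Pa / 3 h × 0.0002953 inHg/Pa = 0.0621 inHg/h.

0.0621 inHg per hour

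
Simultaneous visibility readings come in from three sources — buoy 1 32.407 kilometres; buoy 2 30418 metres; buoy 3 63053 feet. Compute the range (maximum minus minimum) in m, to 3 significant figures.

13200 m

buoy 1: 32.407 km = 32407.00 m.
buoy 3: 63053 ft = 19218.55 m.
Spread: 32407.00 − 19218.55 = 13200 m.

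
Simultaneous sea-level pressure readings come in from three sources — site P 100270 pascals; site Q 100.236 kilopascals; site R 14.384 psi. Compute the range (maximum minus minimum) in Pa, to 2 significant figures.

1100 Pa

site Q: 100.236 kPa = 100236.00 Pa.
site R: 14.384 psi = 99174.19 Pa.
Spread: 100270.00 − 99174.19 = 1100 Pa.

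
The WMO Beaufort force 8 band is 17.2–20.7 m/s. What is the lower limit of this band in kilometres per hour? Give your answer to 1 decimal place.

61.9 km/h

17.2–20.7 m/s × 3.6 = 61.9–74.5 km/h.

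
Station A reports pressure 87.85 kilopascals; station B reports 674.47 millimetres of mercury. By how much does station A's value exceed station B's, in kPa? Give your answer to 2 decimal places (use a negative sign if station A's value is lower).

-2.07 kPa

station B: 674.47 mmHg = 89.9220 kPa.
Difference: 87.8500 − 89.9220 = -2.07 kPa.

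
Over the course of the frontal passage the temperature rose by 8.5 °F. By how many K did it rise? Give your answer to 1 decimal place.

For a temperature change the 32° offset cancels: ΔK = 8.5 × 0.5556 = 4.7 K.

4.7 K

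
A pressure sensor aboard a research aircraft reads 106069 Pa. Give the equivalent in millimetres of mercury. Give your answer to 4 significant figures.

1 Pa = 0.00750062 mmHg, so 106069 × 0.00750062 = 795.6 mmHg.

795.6 mmHg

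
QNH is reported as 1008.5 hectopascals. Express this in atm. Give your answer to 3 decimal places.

1 hPa = 0.000986923 atm, so 1008.5 × 0.000986923 = 0.995 atm.

0.995 atm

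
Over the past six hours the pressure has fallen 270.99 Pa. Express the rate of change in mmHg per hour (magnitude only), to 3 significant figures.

0.339 mmHg per hour

270.99 Pa / 6 h × 0.00750062 mmHg/Pa = 0.339 mmHg/h.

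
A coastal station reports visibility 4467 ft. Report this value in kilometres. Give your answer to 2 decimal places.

1 ft = 0.0003048 km, so 4467 × 0.0003048 = 1.36 km.

1.36 km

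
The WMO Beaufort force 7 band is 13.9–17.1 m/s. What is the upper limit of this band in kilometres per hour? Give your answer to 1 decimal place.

13.9–17.1 m/s × 3.6 = 50.0–61.6 km/h.

61.6 km/h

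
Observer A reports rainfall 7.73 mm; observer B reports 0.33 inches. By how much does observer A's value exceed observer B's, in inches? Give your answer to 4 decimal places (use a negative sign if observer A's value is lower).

observer A: 7.73 mm = 0.304331 in.
Difference: 0.304331 − 0.330000 = -0.0257 in.

-0.0257 in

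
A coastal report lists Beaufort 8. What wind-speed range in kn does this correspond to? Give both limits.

Beaufort 8 (gale) spans 34–40 knots.

34 to 40 kt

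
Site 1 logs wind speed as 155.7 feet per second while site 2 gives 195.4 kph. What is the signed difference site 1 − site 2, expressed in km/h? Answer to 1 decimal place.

-24.6 km/h

site 1: 155.7 ft/s = 170.846 km/h.
Difference: 170.846 − 195.400 = -24.6 km/h.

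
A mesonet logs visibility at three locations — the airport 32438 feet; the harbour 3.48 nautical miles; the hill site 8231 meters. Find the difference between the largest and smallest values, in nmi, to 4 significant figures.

1.859 nmi

the airport: 32438 ft = 5.33861 nmi.
the hill site: 8231 m = 4.44438 nmi.
Spread: 5.33861 − 3.48000 = 1.859 nmi.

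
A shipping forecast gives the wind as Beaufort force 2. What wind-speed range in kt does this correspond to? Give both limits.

4 to 6 kt

Beaufort 2 (light breeze) spans 4–6 knots.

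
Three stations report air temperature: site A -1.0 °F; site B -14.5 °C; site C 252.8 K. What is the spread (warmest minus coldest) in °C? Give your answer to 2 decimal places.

site A: -1.0 °F = -18.333 °C.
site C: 252.8 K = -20.350 °C.
Spread: (-14.500) − (-20.350) = 5.850 °C.

5.85 °C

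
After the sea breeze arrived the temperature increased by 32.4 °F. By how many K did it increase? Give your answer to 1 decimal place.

Converting a difference, only the 9/5 scale factor applies: ΔK = 32.4 × 0.5556 = 18.0 K.

18.0 K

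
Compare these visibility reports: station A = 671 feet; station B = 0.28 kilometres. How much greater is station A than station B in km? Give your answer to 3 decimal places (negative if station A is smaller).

station A: 671 ft = 0.20452 km.
Difference: 0.20452 − 0.28000 = -0.075 km.

-0.075 km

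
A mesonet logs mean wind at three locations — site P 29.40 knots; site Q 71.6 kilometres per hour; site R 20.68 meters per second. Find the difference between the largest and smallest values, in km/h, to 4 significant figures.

20.00 km/h

site P: 29.40 kt = 54.4488 km/h.
site R: 20.68 m/s = 74.4480 km/h.
Spread: 74.4480 − 54.4488 = 20.00 km/h.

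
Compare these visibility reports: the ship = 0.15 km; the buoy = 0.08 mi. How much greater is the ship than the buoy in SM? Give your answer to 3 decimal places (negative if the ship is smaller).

the ship: 0.15 km = 0.09321 SM.
Difference: 0.09321 − 0.08000 = 0.013 SM.

0.013 SM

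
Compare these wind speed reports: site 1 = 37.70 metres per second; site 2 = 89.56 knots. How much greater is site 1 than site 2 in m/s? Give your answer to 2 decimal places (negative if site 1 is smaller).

-8.37 m/s

site 2: 89.56 kt = 46.0736 m/s.
Difference: 37.7000 − 46.0736 = -8.37 m/s.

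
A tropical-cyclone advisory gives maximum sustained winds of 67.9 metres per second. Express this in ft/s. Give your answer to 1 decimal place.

222.8 ft/s

1 m/s = 3.28084 ft/s, so 67.9 × 3.28084 = 222.8 ft/s.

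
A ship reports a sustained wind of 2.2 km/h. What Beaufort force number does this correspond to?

2.2 km/h = 0.6 m/s, which is Beaufort 1 (light air, 0.3–1.5 m/s).

Beaufort force 1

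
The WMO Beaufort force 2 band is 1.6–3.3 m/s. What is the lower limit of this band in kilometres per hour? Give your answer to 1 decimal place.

5.8 km/h

1.6–3.3 m/s × 3.6 = 5.8–11.9 km/h.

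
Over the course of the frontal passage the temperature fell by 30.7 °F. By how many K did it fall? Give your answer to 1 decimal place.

For a temperature change the 32° offset cancels: ΔK = 30.7 × 0.5556 = 17.1 K.

17.1 K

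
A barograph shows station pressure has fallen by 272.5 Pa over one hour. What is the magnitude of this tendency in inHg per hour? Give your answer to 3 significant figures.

0.0805 inHg per hour

272.5 Pa / 1 h × 0.0002953 inHg/Pa = 0.0805 inHg/h.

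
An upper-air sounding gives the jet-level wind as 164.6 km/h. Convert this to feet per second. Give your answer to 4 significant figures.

1 km/h = 0.911344 ft/s, so 164.6 × 0.911344 = 150.0 ft/s.

150.0 ft/s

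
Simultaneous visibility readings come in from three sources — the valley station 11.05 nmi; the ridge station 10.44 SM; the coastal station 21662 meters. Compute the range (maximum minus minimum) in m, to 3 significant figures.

4860 m

the valley station: 11.05 nmi = 20464.60 m.
the ridge station: 10.44 SM = 16801.55 m.
Spread: 21662.00 − 16801.55 = 4860 m.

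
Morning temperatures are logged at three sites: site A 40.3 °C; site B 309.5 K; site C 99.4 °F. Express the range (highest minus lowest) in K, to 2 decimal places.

3.95 K

site B: 309.5 K = 36.350 °C.
site C: 99.4 °F = 37.444 °C.
Spread: 40.300 − 36.350 = 3.950 °C.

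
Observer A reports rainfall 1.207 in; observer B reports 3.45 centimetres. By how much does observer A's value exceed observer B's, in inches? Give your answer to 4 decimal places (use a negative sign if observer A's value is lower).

observer B: 3.45 cm = 1.358268 in.
Difference: 1.207000 − 1.358268 = -0.1513 in.

-0.1513 in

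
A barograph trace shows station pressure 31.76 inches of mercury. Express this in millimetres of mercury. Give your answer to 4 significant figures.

806.7 mmHg

1 inHg = 25.4 mmHg, so 31.76 × 25.4 = 806.7 mmHg.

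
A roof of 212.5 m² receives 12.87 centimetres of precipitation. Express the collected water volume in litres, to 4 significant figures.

27350 litres

Depth: 12.87 cm × 10 = 128.7 mm.
1 mm over 1 m² is 1 L, so volume = 128.7 × 212.5 = 27348.75 L ≈ 27350 L.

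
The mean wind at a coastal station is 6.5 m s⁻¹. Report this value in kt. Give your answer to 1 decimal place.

1 m/s = 1.94384 kt, so 6.5 × 1.94384 = 12.6 kt.

12.6 kt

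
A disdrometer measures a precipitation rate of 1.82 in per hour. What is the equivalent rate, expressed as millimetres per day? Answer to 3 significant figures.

1.82 in/hour × 25.4 mm/in × 24 hour/day = 1110 mm/day.

1110 mm/day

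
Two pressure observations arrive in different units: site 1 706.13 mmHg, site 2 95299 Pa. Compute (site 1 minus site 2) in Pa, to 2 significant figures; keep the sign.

site 1: 706.13 mmHg = 94142.94 Pa.
Difference: 94142.94 − 95299.00 = -1200 Pa.

-1200 Pa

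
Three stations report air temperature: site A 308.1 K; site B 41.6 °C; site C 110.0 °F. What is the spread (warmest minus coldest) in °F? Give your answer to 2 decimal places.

site A: 308.1 K = 34.950 °C.
site C: 110.0 °F = 43.333 °C.
Spread: 43.333 − 34.950 = 8.383 °C = 15.09 °F.

15.09 °F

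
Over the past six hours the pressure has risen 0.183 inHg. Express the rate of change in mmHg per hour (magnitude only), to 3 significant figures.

0.183 inHg / 6 h × 25.4 mmHg/inHg = 0.775 mmHg/h.

0.775 mmHg per hour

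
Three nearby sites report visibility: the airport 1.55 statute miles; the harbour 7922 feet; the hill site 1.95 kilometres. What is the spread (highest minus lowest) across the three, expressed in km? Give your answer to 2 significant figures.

0.54 km

the airport: 1.55 SM = 2.4945 km.
the harbour: 7922 ft = 2.4146 km.
Spread: 2.4945 − 1.9500 = 0.54 km.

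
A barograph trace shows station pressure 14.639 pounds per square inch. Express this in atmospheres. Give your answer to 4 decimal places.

1 psi = 0.068046 atm, so 14.639 × 0.068046 = 0.9961 atm.

0.9961 atm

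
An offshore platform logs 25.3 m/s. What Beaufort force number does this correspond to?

Beaufort force 10

25.3 m/s lies in the Beaufort 10 band (storm, 24.5–28.4 m/s).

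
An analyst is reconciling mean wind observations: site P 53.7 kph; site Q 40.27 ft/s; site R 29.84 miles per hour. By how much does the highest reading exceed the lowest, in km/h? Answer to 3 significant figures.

site Q: 40.27 ft/s = 44.1875 km/h.
site R: 29.84 mph = 48.0228 km/h.
Spread: 53.7000 − 44.1875 = 9.51 km/h.

9.51 km/h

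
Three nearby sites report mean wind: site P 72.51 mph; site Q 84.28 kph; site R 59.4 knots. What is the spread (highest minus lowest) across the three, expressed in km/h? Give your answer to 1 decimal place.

32.4 km/h

site P: 72.51 mph = 116.694 km/h.
site R: 59.4 kt = 110.009 km/h.
Spread: 116.694 − 84.280 = 32.4 km/h.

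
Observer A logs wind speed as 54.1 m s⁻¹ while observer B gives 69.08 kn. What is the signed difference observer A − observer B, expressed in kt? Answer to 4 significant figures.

observer A: 54.1 m/s = 105.1620 kt.
Difference: 105.1620 − 69.0800 = 36.08 kt.

36.08 kt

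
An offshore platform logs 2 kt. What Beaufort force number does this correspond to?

Beaufort force 1

2 kt lies in the Beaufort 1 band (light air, 1–3 kt).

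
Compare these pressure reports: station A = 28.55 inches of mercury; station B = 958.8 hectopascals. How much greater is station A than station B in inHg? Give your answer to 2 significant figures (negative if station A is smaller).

0.24 inHg

station B: 958.8 hPa = 28.3133 inHg.
Difference: 28.5500 − 28.3133 = 0.24 inHg.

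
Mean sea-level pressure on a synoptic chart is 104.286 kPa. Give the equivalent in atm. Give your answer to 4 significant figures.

1.029 atm

1 kPa = 0.00986923 atm, so 104.286 × 0.00986923 = 1.029 atm.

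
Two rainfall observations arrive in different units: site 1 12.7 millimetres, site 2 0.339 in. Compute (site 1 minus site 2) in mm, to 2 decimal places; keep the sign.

4.09 mm

site 2: 0.339 in = 8.6106 mm.
Difference: 12.7000 − 8.6106 = 4.09 mm.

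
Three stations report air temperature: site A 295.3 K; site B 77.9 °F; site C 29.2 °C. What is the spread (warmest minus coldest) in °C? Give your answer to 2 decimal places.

site A: 295.3 K = 22.150 °C.
site B: 77.9 °F = 25.500 °C.
Spread: 29.200 − 22.150 = 7.050 °C.

7.05 °C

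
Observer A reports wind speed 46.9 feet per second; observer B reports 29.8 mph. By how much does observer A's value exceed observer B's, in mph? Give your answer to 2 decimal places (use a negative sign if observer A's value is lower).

observer A: 46.9 ft/s = 31.9773 mph.
Difference: 31.9773 − 29.8000 = 2.18 mph.

2.18 mph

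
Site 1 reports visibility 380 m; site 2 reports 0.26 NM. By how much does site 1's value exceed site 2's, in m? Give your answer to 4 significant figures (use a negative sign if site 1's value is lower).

-101.5 m

site 2: 0.26 nmi = 481.520 m.
Difference: 380.000 − 481.520 = -101.5 m.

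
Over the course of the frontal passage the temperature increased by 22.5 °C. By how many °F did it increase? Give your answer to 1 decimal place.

40.5 °F

Converting a difference, only the 9/5 scale factor applies: Δ°F = 22.5 × 1.8 = 40.5 °F.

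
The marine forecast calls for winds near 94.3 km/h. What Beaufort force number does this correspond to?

Beaufort force 10

94.3 km/h = 26.2 m/s, which is Beaufort 10 (storm, 24.5–28.4 m/s).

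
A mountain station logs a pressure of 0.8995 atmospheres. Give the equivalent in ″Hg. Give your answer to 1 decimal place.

26.9 inHg

1 atm = 29.9213 inHg, so 0.8995 × 29.9213 = 26.9 inHg.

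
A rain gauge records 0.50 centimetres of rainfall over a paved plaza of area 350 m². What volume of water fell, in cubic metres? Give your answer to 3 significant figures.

Depth: 0.50 cm × 10 = 5 mm.
1 mm over 1 m² is 1 L, so volume = 5 × 350 = 1750 L = 1.75 m³.

1.75 cubic metres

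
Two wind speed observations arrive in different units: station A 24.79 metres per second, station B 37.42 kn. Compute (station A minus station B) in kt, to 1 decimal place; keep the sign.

10.8 kt

station A: 24.79 m/s = 48.188 kt.
Difference: 48.188 − 37.420 = 10.8 kt.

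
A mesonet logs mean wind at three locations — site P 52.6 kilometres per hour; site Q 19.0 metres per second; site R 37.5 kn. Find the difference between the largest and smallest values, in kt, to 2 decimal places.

site P: 52.6 km/h = 28.4017 kt.
site Q: 19.0 m/s = 36.9330 kt.
Spread: 37.5000 − 28.4017 = 9.10 kt.

9.10 kt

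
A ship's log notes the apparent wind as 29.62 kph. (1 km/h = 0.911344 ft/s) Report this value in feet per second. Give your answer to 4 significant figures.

1 km/h = 0.911344 ft/s, so 29.62 × 0.911344 = 26.99 ft/s.

26.99 ft/s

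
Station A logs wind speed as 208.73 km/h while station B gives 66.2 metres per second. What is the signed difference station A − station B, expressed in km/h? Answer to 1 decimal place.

station B: 66.2 m/s = 238.320 km/h.
Difference: 208.730 − 238.320 = -29.6 km/h.

-29.6 km/h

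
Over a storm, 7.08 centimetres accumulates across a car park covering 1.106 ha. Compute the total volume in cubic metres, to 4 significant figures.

783.0 cubic metres

Depth: 7.08 cm × 10 = 70.8 mm.
Area: 1.106 ha = 11060 m².
1 mm over 1 m² is 1 L, so volume = 70.8 × 11060 = 783048 L = 783.0 m³.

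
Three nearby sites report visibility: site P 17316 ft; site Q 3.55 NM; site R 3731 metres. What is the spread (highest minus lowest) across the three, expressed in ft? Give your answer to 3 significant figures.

9330 ft

site Q: 3.55 nmi = 21570.21 ft.
site R: 3731 m = 12240.81 ft.
Spread: 21570.21 − 12240.81 = 9330 ft.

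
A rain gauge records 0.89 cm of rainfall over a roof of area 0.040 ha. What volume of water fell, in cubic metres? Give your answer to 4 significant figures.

3.560 cubic metres

Depth: 0.89 cm × 10 = 8.9 mm.
Area: 0.040 ha = 400 m².
1 mm over 1 m² is 1 L, so volume = 8.9 × 400 = 3560 L = 3.560 m³.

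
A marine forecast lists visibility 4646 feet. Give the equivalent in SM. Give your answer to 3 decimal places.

0.880 SM

1 ft = 0.000189394 SM, so 4646 × 0.000189394 = 0.880 SM.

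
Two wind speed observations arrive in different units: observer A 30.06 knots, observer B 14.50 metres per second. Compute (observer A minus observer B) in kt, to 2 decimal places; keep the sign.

observer B: 14.50 m/s = 28.1857 kt.
Difference: 30.0600 − 28.1857 = 1.87 kt.

1.87 kt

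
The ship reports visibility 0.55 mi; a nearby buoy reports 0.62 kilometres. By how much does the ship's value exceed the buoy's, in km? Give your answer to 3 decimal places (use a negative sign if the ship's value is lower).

the ship: 0.55 SM = 0.88514 km.
Difference: 0.88514 − 0.62000 = 0.265 km.

0.265 km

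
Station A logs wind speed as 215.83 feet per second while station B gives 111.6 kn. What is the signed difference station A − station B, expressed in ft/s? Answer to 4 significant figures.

27.47 ft/s

station B: 111.6 kt = 188.3596 ft/s.
Difference: 215.8300 − 188.3596 = 27.47 ft/s.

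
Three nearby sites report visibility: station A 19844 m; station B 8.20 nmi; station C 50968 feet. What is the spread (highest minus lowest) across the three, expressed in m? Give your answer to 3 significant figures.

4660 m

station B: 8.20 nmi = 15186.40 m.
station C: 50968 ft = 15535.05 m.
Spread: 19844.00 − 15186.40 = 4660 m.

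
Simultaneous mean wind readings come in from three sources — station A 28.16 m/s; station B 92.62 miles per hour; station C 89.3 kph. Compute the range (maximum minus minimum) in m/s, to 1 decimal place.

16.6 m/s

station B: 92.62 mph = 41.405 m/s.
station C: 89.3 km/h = 24.806 m/s.
Spread: 41.405 − 24.806 = 16.6 m/s.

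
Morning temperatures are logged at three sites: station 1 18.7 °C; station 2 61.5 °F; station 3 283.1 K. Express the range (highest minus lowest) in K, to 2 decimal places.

station 2: 61.5 °F = 16.389 °C.
station 3: 283.1 K = 9.950 °C.
Spread: 18.700 − 9.950 = 8.750 °C.

8.75 K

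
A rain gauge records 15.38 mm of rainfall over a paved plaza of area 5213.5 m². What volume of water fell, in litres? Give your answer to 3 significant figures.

1 mm over 1 m² is 1 L, so volume = 15.38 × 5213.5 = 80183.63 L ≈ 80200 L.

80200 litres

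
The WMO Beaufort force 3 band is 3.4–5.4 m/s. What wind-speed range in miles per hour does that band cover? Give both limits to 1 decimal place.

3.4–5.4 m/s × 2.237 = 7.6–12.1 mph.

7.6 to 12.1 mph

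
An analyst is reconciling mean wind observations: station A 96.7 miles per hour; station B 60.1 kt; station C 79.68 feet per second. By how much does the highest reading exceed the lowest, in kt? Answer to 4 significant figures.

36.82 kt

station A: 96.7 mph = 84.0300 kt.
station C: 79.68 ft/s = 47.2091 kt.
Spread: 84.0300 − 47.2091 = 36.82 kt.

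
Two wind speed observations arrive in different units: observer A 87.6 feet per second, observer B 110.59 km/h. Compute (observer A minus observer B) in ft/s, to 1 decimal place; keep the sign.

observer B: 110.59 km/h = 100.786 ft/s.
Difference: 87.600 − 100.786 = -13.2 ft/s.

-13.2 ft/s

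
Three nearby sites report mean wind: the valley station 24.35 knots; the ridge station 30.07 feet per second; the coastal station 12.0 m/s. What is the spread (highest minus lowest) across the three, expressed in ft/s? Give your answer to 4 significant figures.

11.03 ft/s

the valley station: 24.35 kt = 41.0982 ft/s.
the coastal station: 12.0 m/s = 39.3701 ft/s.
Spread: 41.0982 − 30.0700 = 11.03 ft/s.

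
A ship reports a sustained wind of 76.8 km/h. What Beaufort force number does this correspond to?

Beaufort force 9

76.8 km/h = 21.3 m/s, which is Beaufort 9 (strong gale, 20.8–24.4 m/s).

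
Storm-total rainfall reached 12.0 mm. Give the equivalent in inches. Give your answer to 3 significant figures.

0.472 in

1 mm = 0.0393701 in, so 12.0 × 0.0393701 = 0.472 in.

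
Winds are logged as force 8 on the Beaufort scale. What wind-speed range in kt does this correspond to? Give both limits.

34 to 40 kt

Beaufort 8 (gale) spans 34–40 knots.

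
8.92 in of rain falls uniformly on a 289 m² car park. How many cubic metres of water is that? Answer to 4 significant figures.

65.48 cubic metres

Depth: 8.92 in × 25.4 = 226.568 mm.
1 mm over 1 m² is 1 L, so volume = 226.568 × 289 = 65478.152 L = 65.48 m³.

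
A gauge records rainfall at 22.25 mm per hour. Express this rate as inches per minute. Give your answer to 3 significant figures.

0.0146 in/minute

22.25 mm/hour × 0.0393701 in/mm × 0.0166667 hour/minute = 0.0146 in/minute.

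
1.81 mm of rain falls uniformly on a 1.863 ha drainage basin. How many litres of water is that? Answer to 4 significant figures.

Area: 1.863 ha = 18630 m².
1 mm over 1 m² is 1 L, so volume = 1.81 × 18630 = 33720.3 L ≈ 33720 L.

33720 litres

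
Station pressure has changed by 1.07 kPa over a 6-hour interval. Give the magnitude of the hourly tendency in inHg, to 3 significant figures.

1.07 kPa / 6 h × 0.2953 inHg/kPa = 0.0527 inHg/h.

0.0527 inHg per hour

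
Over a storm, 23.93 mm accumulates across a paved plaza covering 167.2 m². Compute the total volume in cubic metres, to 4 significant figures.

4.001 cubic metres

1 mm over 1 m² is 1 L, so volume = 23.93 × 167.2 = 4001.096 L = 4.001 m³.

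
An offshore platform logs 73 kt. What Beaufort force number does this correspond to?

Beaufort force 12

73 kt lies in the Beaufort 12 band (hurricane force, ≥64 kt).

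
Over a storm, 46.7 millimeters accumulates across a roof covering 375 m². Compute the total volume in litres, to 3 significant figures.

17500 litres

1 mm over 1 m² is 1 L, so volume = 46.7 × 375 = 17512.5 L ≈ 17500 L.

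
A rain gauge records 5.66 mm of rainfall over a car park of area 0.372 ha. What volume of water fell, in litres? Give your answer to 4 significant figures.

21060 litres

Area: 0.372 ha = 3720 m².
1 mm over 1 m² is 1 L, so volume = 5.66 × 3720 = 21055.2 L ≈ 21060 L.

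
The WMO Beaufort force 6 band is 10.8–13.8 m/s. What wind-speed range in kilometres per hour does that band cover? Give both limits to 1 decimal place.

10.8–13.8 m/s × 3.6 = 38.9–49.7 km/h.

38.9 to 49.7 km/h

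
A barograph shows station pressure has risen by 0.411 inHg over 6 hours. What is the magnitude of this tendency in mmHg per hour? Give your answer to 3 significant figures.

1.74 mmHg per hour

0.411 inHg / 6 h × 25.4 mmHg/inHg = 1.74 mmHg/h.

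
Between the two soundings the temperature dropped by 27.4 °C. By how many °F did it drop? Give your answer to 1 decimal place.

A change of 1 °C equals a change of 1.8 °F: Δ°F = 27.4 × 1.8 = 49.3 °F.

49.3 °F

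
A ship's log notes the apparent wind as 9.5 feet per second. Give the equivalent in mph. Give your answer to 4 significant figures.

6.477 mph

1 ft/s = 0.681818 mph, so 9.5 × 0.681818 = 6.477 mph.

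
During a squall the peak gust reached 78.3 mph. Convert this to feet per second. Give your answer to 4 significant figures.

1 mph = 1.46667 ft/s, so 78.3 × 1.46667 = 114.8 ft/s.

114.8 ft/s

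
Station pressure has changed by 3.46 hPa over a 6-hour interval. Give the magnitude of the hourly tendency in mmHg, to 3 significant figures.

3.46 hPa / 6 h × 0.750062 mmHg/hPa = 0.433 mmHg/h.

0.433 mmHg per hour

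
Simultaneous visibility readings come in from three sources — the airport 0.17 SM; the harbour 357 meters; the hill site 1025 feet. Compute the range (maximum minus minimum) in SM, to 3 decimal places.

the harbour: 357 m = 0.22183 SM.
the hill site: 1025 ft = 0.19413 SM.
Spread: 0.22183 − 0.17000 = 0.052 SM.

0.052 SM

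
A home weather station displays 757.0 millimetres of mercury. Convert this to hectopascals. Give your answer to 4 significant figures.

1009 hPa

1 mmHg = 1.33322 hPa, so 757.0 × 1.33322 = 1009 hPa.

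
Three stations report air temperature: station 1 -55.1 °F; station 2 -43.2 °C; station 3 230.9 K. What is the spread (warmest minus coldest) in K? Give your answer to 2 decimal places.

station 1: -55.1 °F = -48.389 °C.
station 3: 230.9 K = -42.250 °C.
Spread: (-42.250) − (-48.389) = 6.139 °C.

6.14 K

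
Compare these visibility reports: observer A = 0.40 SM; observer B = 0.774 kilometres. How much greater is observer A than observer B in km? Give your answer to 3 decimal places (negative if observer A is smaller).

-0.130 km

observer A: 0.40 SM = 0.64374 km.
Difference: 0.64374 − 0.77400 = -0.130 km.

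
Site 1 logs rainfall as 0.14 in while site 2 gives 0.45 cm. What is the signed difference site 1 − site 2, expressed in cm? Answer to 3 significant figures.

-0.0944 cm

site 1: 0.14 in = 0.355600 cm.
Difference: 0.355600 − 0.450000 = -0.0944 cm.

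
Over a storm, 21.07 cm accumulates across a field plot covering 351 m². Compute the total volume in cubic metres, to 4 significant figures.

Depth: 21.07 cm × 10 = 210.7 mm.
1 mm over 1 m² is 1 L, so volume = 210.7 × 351 = 73955.7 L = 73.96 m³.

73.96 cubic metres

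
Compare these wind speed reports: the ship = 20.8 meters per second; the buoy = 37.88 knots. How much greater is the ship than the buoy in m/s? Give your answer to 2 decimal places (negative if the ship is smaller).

the buoy: 37.88 kt = 19.4872 m/s.
Difference: 20.8000 − 19.4872 = 1.31 m/s.

1.31 m/s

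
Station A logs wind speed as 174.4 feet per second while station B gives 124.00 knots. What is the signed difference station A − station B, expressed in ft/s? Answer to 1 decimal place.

station B: 124.00 kt = 209.288 ft/s.
Difference: 174.400 − 209.288 = -34.9 ft/s.

-34.9 ft/s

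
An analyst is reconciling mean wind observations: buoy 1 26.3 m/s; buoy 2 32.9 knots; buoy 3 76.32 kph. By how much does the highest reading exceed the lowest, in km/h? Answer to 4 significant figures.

buoy 1: 26.3 m/s = 94.6800 km/h.
buoy 2: 32.9 kt = 60.9308 km/h.
Spread: 94.6800 − 60.9308 = 33.75 km/h.

33.75 km/h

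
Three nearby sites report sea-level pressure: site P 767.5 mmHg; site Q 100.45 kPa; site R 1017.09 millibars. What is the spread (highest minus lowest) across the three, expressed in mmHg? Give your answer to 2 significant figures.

site Q: 100.45 kPa = 753.44 mmHg.
site R: 1017.09 mb = 762.88 mmHg.
Spread: 767.50 − 753.44 = 14 mmHg.

14 mmHg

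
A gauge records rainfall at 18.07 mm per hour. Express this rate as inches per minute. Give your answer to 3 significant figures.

18.07 mm/hour × 0.0393701 in/mm × 0.0166667 hour/minute = 0.0119 in/minute.

0.0119 in/minute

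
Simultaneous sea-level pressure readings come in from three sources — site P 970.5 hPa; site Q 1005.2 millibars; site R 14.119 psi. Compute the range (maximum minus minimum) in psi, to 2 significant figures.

site P: 970.5 hPa = 14.0759 psi.
site Q: 1005.2 mb = 14.5792 psi.
Spread: 14.5792 − 14.0759 = 0.50 psi.

0.50 psi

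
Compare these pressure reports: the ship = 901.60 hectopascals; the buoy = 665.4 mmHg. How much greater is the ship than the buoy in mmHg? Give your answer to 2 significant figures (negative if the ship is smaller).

11 mmHg

the ship: 901.60 hPa = 676.26 mmHg.
Difference: 676.26 − 665.40 = 11 mmHg.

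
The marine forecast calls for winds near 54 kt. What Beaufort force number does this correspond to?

Beaufort force 10

54 kt lies in the Beaufort 10 band (storm, 48–55 kt).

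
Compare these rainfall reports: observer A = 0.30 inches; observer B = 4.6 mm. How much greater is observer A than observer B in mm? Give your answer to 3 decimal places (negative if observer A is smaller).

observer A: 0.30 in = 7.62000 mm.
Difference: 7.62000 − 4.60000 = 3.020 mm.

3.020 mm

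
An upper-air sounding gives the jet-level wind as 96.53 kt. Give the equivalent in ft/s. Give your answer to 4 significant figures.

162.9 ft/s

1 kt = 1.68781 ft/s, so 96.53 × 1.68781 = 162.9 ft/s.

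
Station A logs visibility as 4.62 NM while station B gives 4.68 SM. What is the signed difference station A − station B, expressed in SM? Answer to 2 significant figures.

station A: 4.62 nmi = 5.3166 SM.
Difference: 5.3166 − 4.6800 = 0.64 SM.

0.64 SM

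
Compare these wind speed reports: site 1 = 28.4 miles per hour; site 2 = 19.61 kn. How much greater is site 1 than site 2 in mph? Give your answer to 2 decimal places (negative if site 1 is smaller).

5.83 mph

site 2: 19.61 kt = 22.5668 mph.
Difference: 28.4000 − 22.5668 = 5.83 mph.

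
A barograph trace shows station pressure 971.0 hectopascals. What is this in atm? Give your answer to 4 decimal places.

0.9583 atm

1 hPa = 0.000986923 atm, so 971.0 × 0.000986923 = 0.9583 atm.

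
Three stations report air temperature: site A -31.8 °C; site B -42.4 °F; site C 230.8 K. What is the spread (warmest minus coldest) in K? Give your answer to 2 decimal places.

site B: -42.4 °F = -41.333 °C.
site C: 230.8 K = -42.350 °C.
Spread: (-31.800) − (-42.350) = 10.550 °C.

10.55 K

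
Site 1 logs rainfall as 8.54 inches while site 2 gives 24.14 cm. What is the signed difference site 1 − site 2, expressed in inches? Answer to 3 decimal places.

site 2: 24.14 cm = 9.50394 in.
Difference: 8.54000 − 9.50394 = -0.964 in.

-0.964 in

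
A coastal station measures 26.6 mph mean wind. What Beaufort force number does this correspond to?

26.6 mph = 11.9 m/s, which is Beaufort 6 (strong breeze, 10.8–13.8 m/s).

Beaufort force 6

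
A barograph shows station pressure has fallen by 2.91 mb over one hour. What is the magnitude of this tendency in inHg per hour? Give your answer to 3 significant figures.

2.91 mb / 1 h × 0.02953 inHg/mb = 0.0859 inHg/h.

0.0859 inHg per hour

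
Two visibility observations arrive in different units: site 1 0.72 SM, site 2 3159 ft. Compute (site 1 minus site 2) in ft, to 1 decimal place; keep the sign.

site 1: 0.72 SM = 3801.600 ft.
Difference: 3801.600 − 3159.000 = 642.6 ft.

642.6 ft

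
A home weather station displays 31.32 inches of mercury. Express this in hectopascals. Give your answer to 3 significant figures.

1060 hPa

1 inHg = 33.8639 hPa, so 31.32 × 33.8639 = 1060 hPa.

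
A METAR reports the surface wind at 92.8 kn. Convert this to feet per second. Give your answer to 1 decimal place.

1 kt = 1.68781 ft/s, so 92.8 × 1.68781 = 156.6 ft/s.

156.6 ft/s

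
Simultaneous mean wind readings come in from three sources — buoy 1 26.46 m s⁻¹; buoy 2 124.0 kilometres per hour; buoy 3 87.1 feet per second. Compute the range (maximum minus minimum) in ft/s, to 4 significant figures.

buoy 1: 26.46 m/s = 86.8110 ft/s.
buoy 2: 124.0 km/h = 113.0067 ft/s.
Spread: 113.0067 − 86.8110 = 26.20 ft/s.

26.20 ft/s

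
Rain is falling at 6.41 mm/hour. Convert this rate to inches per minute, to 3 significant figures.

0.00421 in/minute

6.41 mm/hour × 0.0393701 in/mm × 0.0166667 hour/minute = 0.00421 in/minute.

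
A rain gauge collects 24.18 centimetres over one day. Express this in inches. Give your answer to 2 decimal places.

1 cm = 0.393701 in, so 24.18 × 0.393701 = 9.52 in.

9.52 in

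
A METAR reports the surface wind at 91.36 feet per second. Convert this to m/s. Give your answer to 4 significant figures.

27.85 m/s

1 ft/s = 0.3048 m/s, so 91.36 × 0.3048 = 27.85 m/s.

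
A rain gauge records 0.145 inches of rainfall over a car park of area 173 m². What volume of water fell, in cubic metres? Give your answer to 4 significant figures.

Depth: 0.145 in × 25.4 = 3.683 mm.
1 mm over 1 m² is 1 L, so volume = 3.683 × 173 = 637.159 L = 0.6372 m³.

0.6372 cubic metres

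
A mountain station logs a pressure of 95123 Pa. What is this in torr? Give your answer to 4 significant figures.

713.5 mmHg

1 Pa = 0.00750062 mmHg, so 95123 × 0.00750062 = 713.5 mmHg.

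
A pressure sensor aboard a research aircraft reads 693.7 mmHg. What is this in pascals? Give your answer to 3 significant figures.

92500 Pa

1 mmHg = 133.322 Pa, so 693.7 × 133.322 = 92500 Pa.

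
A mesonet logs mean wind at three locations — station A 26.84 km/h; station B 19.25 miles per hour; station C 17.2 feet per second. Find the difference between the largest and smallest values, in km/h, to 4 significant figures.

station B: 19.25 mph = 30.9799 km/h.
station C: 17.2 ft/s = 18.8732 km/h.
Spread: 30.9799 − 18.8732 = 12.11 km/h.

12.11 km/h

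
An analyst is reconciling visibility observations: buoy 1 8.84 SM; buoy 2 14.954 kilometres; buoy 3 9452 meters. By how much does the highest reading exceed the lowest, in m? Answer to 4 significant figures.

buoy 1: 8.84 SM = 14226.60 m.
buoy 2: 14.954 km = 14954.00 m.
Spread: 14954.00 − 9452.00 = 5502 m.

5502 m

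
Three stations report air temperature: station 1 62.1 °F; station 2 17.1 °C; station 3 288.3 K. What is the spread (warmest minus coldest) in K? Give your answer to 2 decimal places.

station 1: 62.1 °F = 16.722 °C.
station 3: 288.3 K = 15.150 °C.
Spread: 17.100 − 15.150 = 1.950 °C.

1.95 K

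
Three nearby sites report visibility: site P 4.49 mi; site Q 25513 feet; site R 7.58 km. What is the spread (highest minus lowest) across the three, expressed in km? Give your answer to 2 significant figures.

site P: 4.49 SM = 7.2260 km.
site Q: 25513 ft = 7.7764 km.
Spread: 7.7764 − 7.2260 = 0.55 km.

0.55 km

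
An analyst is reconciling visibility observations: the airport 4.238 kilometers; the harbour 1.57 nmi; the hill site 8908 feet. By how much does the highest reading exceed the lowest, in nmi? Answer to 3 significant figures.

0.822 nmi

the airport: 4.238 km = 2.28834 nmi.
the hill site: 8908 ft = 1.46607 nmi.
Spread: 2.28834 − 1.46607 = 0.822 nmi.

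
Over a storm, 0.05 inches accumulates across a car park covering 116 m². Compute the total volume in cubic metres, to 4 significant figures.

Depth: 0.05 in × 25.4 = 1.27 mm.
1 mm over 1 m² is 1 L, so volume = 1.27 × 116 = 147.32 L = 0.1473 m³.

0.1473 cubic metres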